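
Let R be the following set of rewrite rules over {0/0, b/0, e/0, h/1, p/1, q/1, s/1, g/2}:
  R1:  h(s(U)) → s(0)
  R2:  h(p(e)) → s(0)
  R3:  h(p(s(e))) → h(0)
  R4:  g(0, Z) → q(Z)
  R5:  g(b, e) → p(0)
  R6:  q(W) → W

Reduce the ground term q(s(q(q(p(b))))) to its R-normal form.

s(p(b))

1. q(s(q(q(p(b)))))  →  s(q(q(p(b))))   [R6 at ε]
2. s(q(q(p(b))))  →  s(q(p(b)))   [R6 at 1]
3. s(q(p(b)))  →  s(p(b))   [R6 at 1]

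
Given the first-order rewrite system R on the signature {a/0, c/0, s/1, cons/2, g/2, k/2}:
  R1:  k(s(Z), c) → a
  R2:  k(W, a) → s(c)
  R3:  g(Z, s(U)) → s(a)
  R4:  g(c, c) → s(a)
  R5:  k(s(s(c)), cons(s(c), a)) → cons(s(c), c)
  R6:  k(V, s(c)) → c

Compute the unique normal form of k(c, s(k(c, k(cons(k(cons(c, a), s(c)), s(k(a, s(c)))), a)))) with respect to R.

1. k(c, s(k(c, k(cons(k(cons(c, a), s(c)), s(k(a, s(c)))), a))))  →  k(c, s(k(c, s(c))))   [R2 at 2.1.2]
2. k(c, s(k(c, s(c))))  →  k(c, s(c))   [R6 at 2.1]
3. k(c, s(c))  →  c   [R6 at ε]

c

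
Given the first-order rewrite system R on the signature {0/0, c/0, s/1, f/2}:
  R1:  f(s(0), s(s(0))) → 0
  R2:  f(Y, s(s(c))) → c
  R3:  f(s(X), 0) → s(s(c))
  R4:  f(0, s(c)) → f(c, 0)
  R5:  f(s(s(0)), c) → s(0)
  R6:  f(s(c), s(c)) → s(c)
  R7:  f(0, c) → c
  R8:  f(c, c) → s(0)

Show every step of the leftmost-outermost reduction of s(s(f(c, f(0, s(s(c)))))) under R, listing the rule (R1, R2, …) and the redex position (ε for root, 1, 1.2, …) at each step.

s(s(s(0)))

1. s(s(f(c, f(0, s(s(c))))))  →  s(s(f(c, c)))   [R2 at 1.1.2]
2. s(s(f(c, c)))  →  s(s(s(0)))   [R8 at 1.1]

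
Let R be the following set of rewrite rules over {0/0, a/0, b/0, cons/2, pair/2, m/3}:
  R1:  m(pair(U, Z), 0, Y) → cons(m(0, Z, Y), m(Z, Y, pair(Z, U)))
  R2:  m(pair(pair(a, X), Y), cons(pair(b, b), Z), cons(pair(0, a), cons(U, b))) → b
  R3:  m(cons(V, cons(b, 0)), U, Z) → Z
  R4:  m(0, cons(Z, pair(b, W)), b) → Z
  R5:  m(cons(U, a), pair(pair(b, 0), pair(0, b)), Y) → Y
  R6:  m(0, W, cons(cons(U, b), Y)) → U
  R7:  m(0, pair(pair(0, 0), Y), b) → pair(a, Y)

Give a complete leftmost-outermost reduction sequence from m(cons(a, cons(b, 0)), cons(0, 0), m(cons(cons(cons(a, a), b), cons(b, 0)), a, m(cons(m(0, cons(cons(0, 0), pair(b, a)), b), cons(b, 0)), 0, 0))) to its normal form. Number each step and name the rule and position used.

1. m(cons(a, cons(b, 0)), cons(0, 0), m(cons(cons(cons(a, a), b), cons(b, 0)), a, m(cons(m(0, cons(cons(0, 0), pair(b, a)), b), cons(b, 0)), 0, 0)))  →  m(cons(cons(cons(a, a), b), cons(b, 0)), a, m(cons(m(0, cons(cons(0, 0), pair(b, a)), b), cons(b, 0)), 0, 0))   [R3 at ε]
2. m(cons(cons(cons(a, a), b), cons(b, 0)), a, m(cons(m(0, cons(cons(0, 0), pair(b, a)), b), cons(b, 0)), 0, 0))  →  m(cons(m(0, cons(cons(0, 0), pair(b, a)), b), cons(b, 0)), 0, 0)   [R3 at ε]
3. m(cons(m(0, cons(cons(0, 0), pair(b, a)), b), cons(b, 0)), 0, 0)  →  0   [R3 at ε]

0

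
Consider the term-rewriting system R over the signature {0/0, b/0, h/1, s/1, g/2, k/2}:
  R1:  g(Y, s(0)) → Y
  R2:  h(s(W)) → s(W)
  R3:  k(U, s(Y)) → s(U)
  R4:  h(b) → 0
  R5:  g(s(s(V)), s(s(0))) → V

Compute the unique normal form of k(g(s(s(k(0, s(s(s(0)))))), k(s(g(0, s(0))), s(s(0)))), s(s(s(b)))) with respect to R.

1. k(g(s(s(k(0, s(s(s(0)))))), k(s(g(0, s(0))), s(s(0)))), s(s(s(b))))  →  s(g(s(s(k(0, s(s(s(0)))))), k(s(g(0, s(0))), s(s(0)))))   [R3 at ε]
2. s(g(s(s(k(0, s(s(s(0)))))), k(s(g(0, s(0))), s(s(0)))))  →  s(g(s(s(s(0))), k(s(g(0, s(0))), s(s(0)))))   [R3 at 1.1.1.1]
3. s(g(s(s(s(0))), k(s(g(0, s(0))), s(s(0)))))  →  s(g(s(s(s(0))), s(s(g(0, s(0))))))   [R3 at 1.2]
4. s(g(s(s(s(0))), s(s(g(0, s(0))))))  →  s(g(s(s(s(0))), s(s(0))))   [R1 at 1.2.1.1]
5. s(g(s(s(s(0))), s(s(0))))  →  s(s(0))   [R5 at 1]

s(s(0))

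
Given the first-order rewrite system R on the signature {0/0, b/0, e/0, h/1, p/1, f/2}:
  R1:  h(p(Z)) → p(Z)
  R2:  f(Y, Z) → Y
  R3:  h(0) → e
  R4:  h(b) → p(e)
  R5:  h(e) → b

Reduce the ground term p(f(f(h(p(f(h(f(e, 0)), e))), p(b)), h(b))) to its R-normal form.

1. p(f(f(h(p(f(h(f(e, 0)), e))), p(b)), h(b)))  →  p(f(h(p(f(h(f(e, 0)), e))), p(b)))   [R2 at 1]
2. p(f(h(p(f(h(f(e, 0)), e))), p(b)))  →  p(h(p(f(h(f(e, 0)), e))))   [R2 at 1]
3. p(h(p(f(h(f(e, 0)), e))))  →  p(p(f(h(f(e, 0)), e)))   [R1 at 1]
4. p(p(f(h(f(e, 0)), e)))  →  p(p(h(f(e, 0))))   [R2 at 1.1]
5. p(p(h(f(e, 0))))  →  p(p(h(e)))   [R2 at 1.1.1]
6. p(p(h(e)))  →  p(p(b))   [R5 at 1.1]

p(p(b))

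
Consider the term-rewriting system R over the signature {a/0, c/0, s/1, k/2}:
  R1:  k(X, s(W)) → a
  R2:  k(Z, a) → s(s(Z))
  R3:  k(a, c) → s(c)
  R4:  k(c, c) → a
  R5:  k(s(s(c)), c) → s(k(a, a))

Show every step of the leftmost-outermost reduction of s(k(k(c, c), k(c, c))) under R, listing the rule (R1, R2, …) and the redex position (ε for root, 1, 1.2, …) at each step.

s(s(s(a)))

1. s(k(k(c, c), k(c, c)))  →  s(k(a, k(c, c)))   [R4 at 1.1]
2. s(k(a, k(c, c)))  →  s(k(a, a))   [R4 at 1.2]
3. s(k(a, a))  →  s(s(s(a)))   [R2 at 1]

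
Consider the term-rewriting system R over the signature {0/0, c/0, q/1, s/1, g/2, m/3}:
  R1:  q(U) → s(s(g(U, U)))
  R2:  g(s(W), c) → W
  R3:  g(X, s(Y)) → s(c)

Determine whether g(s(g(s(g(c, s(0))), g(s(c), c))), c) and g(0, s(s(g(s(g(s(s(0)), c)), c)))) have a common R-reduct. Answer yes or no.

Reduce t₁ = g(s(g(s(g(c, s(0))), g(s(c), c))), c):
1. g(s(g(s(g(c, s(0))), g(s(c), c))), c)  →  g(s(g(c, s(0))), g(s(c), c))   [R2 at ε]
2. g(s(g(c, s(0))), g(s(c), c))  →  g(s(s(c)), g(s(c), c))   [R3 at 1.1]
3. g(s(s(c)), g(s(c), c))  →  g(s(s(c)), c)   [R2 at 2]
4. g(s(s(c)), c)  →  s(c)   [R2 at ε]

Reduce t₂ = g(0, s(s(g(s(g(s(s(0)), c)), c)))):
1. g(0, s(s(g(s(g(s(s(0)), c)), c))))  →  s(c)   [R3 at ε]

yes — NF(t₁) = s(c), NF(t₂) = s(c)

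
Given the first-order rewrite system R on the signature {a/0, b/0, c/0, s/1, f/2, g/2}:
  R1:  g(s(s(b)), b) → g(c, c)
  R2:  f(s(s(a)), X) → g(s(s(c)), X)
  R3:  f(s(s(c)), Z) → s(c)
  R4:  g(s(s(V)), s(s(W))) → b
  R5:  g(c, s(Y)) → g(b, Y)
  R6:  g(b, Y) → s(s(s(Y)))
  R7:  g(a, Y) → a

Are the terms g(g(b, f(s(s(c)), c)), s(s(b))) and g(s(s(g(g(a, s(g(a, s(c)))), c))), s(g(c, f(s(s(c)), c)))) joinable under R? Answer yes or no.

Reduce t₁ = g(g(b, f(s(s(c)), c)), s(s(b))):
1. g(g(b, f(s(s(c)), c)), s(s(b)))  →  g(s(s(s(f(s(s(c)), c)))), s(s(b)))   [R6 at 1]
2. g(s(s(s(f(s(s(c)), c)))), s(s(b)))  →  b   [R4 at ε]

Reduce t₂ = g(s(s(g(g(a, s(g(a, s(c)))), c))), s(g(c, f(s(s(c)), c)))):
1. g(s(s(g(g(a, s(g(a, s(c)))), c))), s(g(c, f(s(s(c)), c))))  →  g(s(s(g(a, c))), s(g(c, f(s(s(c)), c))))   [R7 at 1.1.1.1]
2. g(s(s(g(a, c))), s(g(c, f(s(s(c)), c))))  →  g(s(s(a)), s(g(c, f(s(s(c)), c))))   [R7 at 1.1.1]
3. g(s(s(a)), s(g(c, f(s(s(c)), c))))  →  g(s(s(a)), s(g(c, s(c))))   [R3 at 2.1.2]
4. g(s(s(a)), s(g(c, s(c))))  →  g(s(s(a)), s(g(b, c)))   [R5 at 2.1]
5. g(s(s(a)), s(g(b, c)))  →  g(s(s(a)), s(s(s(s(c)))))   [R6 at 2.1]
6. g(s(s(a)), s(s(s(s(c)))))  →  b   [R4 at ε]

yes — NF(t₁) = b, NF(t₂) = b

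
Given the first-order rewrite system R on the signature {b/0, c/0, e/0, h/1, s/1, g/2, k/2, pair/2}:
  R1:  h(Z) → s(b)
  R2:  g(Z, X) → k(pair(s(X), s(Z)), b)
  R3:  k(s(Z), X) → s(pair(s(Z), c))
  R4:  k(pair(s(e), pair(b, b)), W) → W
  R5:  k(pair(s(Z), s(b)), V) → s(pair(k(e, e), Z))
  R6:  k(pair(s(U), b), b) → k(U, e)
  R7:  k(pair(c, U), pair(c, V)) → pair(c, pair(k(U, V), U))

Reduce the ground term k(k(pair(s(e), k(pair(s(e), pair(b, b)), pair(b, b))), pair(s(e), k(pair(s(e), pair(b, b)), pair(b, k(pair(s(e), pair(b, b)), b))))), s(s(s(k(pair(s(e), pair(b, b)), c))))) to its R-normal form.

s(s(s(c)))

1. k(k(pair(s(e), k(pair(s(e), pair(b, b)), pair(b, b))), pair(s(e), k(pair(s(e), pair(b, b)), pair(b, k(pair(s(e), pair(b, b)), b))))), s(s(s(k(pair(s(e), pair(b, b)), c)))))  →  k(k(pair(s(e), pair(b, b)), pair(s(e), k(pair(s(e), pair(b, b)), pair(b, k(pair(s(e), pair(b, b)), b))))), s(s(s(k(pair(s(e), pair(b, b)), c)))))   [R4 at 1.1.2]
2. k(k(pair(s(e), pair(b, b)), pair(s(e), k(pair(s(e), pair(b, b)), pair(b, k(pair(s(e), pair(b, b)), b))))), s(s(s(k(pair(s(e), pair(b, b)), c)))))  →  k(pair(s(e), k(pair(s(e), pair(b, b)), pair(b, k(pair(s(e), pair(b, b)), b)))), s(s(s(k(pair(s(e), pair(b, b)), c)))))   [R4 at 1]
3. k(pair(s(e), k(pair(s(e), pair(b, b)), pair(b, k(pair(s(e), pair(b, b)), b)))), s(s(s(k(pair(s(e), pair(b, b)), c)))))  →  k(pair(s(e), pair(b, k(pair(s(e), pair(b, b)), b))), s(s(s(k(pair(s(e), pair(b, b)), c)))))   [R4 at 1.2]
4. k(pair(s(e), pair(b, k(pair(s(e), pair(b, b)), b))), s(s(s(k(pair(s(e), pair(b, b)), c)))))  →  k(pair(s(e), pair(b, b)), s(s(s(k(pair(s(e), pair(b, b)), c)))))   [R4 at 1.2.2]
5. k(pair(s(e), pair(b, b)), s(s(s(k(pair(s(e), pair(b, b)), c)))))  →  s(s(s(k(pair(s(e), pair(b, b)), c))))   [R4 at ε]
6. s(s(s(k(pair(s(e), pair(b, b)), c))))  →  s(s(s(c)))   [R4 at 1.1.1]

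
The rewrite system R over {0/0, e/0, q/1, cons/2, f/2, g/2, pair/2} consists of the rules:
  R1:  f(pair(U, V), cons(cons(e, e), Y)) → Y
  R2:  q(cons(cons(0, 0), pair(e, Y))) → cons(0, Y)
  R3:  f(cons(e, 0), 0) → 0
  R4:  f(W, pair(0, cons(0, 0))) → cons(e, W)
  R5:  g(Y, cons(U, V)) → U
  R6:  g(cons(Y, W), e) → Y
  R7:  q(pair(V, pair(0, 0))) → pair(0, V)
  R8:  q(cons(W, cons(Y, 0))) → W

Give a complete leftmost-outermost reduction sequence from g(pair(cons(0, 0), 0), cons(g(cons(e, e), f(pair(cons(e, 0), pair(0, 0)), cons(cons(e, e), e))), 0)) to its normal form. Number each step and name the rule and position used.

1. g(pair(cons(0, 0), 0), cons(g(cons(e, e), f(pair(cons(e, 0), pair(0, 0)), cons(cons(e, e), e))), 0))  →  g(cons(e, e), f(pair(cons(e, 0), pair(0, 0)), cons(cons(e, e), e)))   [R5 at ε]
2. g(cons(e, e), f(pair(cons(e, 0), pair(0, 0)), cons(cons(e, e), e)))  →  g(cons(e, e), e)   [R1 at 2]
3. g(cons(e, e), e)  →  e   [R6 at ε]

e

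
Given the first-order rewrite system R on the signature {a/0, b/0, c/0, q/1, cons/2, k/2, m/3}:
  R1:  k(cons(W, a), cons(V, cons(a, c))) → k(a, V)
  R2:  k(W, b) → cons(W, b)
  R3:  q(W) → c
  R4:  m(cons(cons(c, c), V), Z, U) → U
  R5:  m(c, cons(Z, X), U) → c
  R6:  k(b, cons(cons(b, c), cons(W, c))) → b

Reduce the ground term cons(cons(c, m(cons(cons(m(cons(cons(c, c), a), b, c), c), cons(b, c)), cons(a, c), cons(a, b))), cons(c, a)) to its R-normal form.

1. cons(cons(c, m(cons(cons(m(cons(cons(c, c), a), b, c), c), cons(b, c)), cons(a, c), cons(a, b))), cons(c, a))  →  cons(cons(c, m(cons(cons(c, c), cons(b, c)), cons(a, c), cons(a, b))), cons(c, a))   [R4 at 1.2.1.1.1]
2. cons(cons(c, m(cons(cons(c, c), cons(b, c)), cons(a, c), cons(a, b))), cons(c, a))  →  cons(cons(c, cons(a, b)), cons(c, a))   [R4 at 1.2]

cons(cons(c, cons(a, b)), cons(c, a))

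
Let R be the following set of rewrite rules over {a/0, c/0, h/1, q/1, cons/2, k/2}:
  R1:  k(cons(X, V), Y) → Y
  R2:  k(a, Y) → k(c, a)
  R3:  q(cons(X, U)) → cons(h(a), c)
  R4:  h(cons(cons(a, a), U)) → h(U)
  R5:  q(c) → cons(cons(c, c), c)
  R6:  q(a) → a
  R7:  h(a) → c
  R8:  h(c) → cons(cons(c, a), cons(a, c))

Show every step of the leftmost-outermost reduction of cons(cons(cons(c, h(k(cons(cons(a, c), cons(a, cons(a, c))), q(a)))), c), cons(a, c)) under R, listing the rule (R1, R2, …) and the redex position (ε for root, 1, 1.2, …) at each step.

cons(cons(cons(c, c), c), cons(a, c))

1. cons(cons(cons(c, h(k(cons(cons(a, c), cons(a, cons(a, c))), q(a)))), c), cons(a, c))  →  cons(cons(cons(c, h(q(a))), c), cons(a, c))   [R1 at 1.1.2.1]
2. cons(cons(cons(c, h(q(a))), c), cons(a, c))  →  cons(cons(cons(c, h(a)), c), cons(a, c))   [R6 at 1.1.2.1]
3. cons(cons(cons(c, h(a)), c), cons(a, c))  →  cons(cons(cons(c, c), c), cons(a, c))   [R7 at 1.1.2]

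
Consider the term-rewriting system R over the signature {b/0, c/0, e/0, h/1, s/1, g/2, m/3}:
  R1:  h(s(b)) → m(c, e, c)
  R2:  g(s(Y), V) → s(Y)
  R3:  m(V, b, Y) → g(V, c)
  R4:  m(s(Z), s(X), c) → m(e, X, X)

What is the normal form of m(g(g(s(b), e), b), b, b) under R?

1. m(g(g(s(b), e), b), b, b)  →  g(g(g(s(b), e), b), c)   [R3 at ε]
2. g(g(g(s(b), e), b), c)  →  g(g(s(b), b), c)   [R2 at 1.1]
3. g(g(s(b), b), c)  →  g(s(b), c)   [R2 at 1]
4. g(s(b), c)  →  s(b)   [R2 at ε]

s(b)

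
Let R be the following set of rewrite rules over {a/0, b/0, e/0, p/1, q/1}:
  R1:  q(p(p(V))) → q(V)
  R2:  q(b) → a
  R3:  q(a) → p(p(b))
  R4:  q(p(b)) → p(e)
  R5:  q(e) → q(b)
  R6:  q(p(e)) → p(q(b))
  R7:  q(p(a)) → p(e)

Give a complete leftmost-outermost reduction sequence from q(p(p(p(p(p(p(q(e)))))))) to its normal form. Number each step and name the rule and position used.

p(p(b))

1. q(p(p(p(p(p(p(q(e))))))))  →  q(p(p(p(p(q(e))))))   [R1 at ε]
2. q(p(p(p(p(q(e))))))  →  q(p(p(q(e))))   [R1 at ε]
3. q(p(p(q(e))))  →  q(q(e))   [R1 at ε]
4. q(q(e))  →  q(q(b))   [R5 at 1]
5. q(q(b))  →  q(a)   [R2 at 1]
6. q(a)  →  p(p(b))   [R3 at ε]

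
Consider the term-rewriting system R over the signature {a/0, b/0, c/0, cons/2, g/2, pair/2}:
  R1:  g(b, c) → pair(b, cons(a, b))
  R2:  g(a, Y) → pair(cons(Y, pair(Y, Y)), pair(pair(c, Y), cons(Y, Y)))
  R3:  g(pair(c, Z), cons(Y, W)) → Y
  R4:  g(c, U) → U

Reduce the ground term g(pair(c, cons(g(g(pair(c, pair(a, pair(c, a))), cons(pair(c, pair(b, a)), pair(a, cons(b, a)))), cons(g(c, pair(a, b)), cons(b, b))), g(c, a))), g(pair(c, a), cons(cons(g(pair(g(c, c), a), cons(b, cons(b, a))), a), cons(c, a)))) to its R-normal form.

1. g(pair(c, cons(g(g(pair(c, pair(a, pair(c, a))), cons(pair(c, pair(b, a)), pair(a, cons(b, a)))), cons(g(c, pair(a, b)), cons(b, b))), g(c, a))), g(pair(c, a), cons(cons(g(pair(g(c, c), a), cons(b, cons(b, a))), a), cons(c, a))))  →  g(pair(c, cons(g(pair(c, pair(b, a)), cons(g(c, pair(a, b)), cons(b, b))), g(c, a))), g(pair(c, a), cons(cons(g(pair(g(c, c), a), cons(b, cons(b, a))), a), cons(c, a))))   [R3 at 1.2.1.1]
2. g(pair(c, cons(g(pair(c, pair(b, a)), cons(g(c, pair(a, b)), cons(b, b))), g(c, a))), g(pair(c, a), cons(cons(g(pair(g(c, c), a), cons(b, cons(b, a))), a), cons(c, a))))  →  g(pair(c, cons(g(c, pair(a, b)), g(c, a))), g(pair(c, a), cons(cons(g(pair(g(c, c), a), cons(b, cons(b, a))), a), cons(c, a))))   [R3 at 1.2.1]
3. g(pair(c, cons(g(c, pair(a, b)), g(c, a))), g(pair(c, a), cons(cons(g(pair(g(c, c), a), cons(b, cons(b, a))), a), cons(c, a))))  →  g(pair(c, cons(pair(a, b), g(c, a))), g(pair(c, a), cons(cons(g(pair(g(c, c), a), cons(b, cons(b, a))), a), cons(c, a))))   [R4 at 1.2.1]
4. g(pair(c, cons(pair(a, b), g(c, a))), g(pair(c, a), cons(cons(g(pair(g(c, c), a), cons(b, cons(b, a))), a), cons(c, a))))  →  g(pair(c, cons(pair(a, b), a)), g(pair(c, a), cons(cons(g(pair(g(c, c), a), cons(b, cons(b, a))), a), cons(c, a))))   [R4 at 1.2.2]
5. g(pair(c, cons(pair(a, b), a)), g(pair(c, a), cons(cons(g(pair(g(c, c), a), cons(b, cons(b, a))), a), cons(c, a))))  →  g(pair(c, cons(pair(a, b), a)), cons(g(pair(g(c, c), a), cons(b, cons(b, a))), a))   [R3 at 2]
6. g(pair(c, cons(pair(a, b), a)), cons(g(pair(g(c, c), a), cons(b, cons(b, a))), a))  →  g(pair(g(c, c), a), cons(b, cons(b, a)))   [R3 at ε]
7. g(pair(g(c, c), a), cons(b, cons(b, a)))  →  g(pair(c, a), cons(b, cons(b, a)))   [R4 at 1.1]
8. g(pair(c, a), cons(b, cons(b, a)))  →  b   [R3 at ε]

b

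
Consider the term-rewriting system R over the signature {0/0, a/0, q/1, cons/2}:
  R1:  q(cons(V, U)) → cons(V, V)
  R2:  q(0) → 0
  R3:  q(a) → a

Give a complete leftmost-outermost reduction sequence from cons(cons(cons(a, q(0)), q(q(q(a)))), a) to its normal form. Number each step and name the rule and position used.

1. cons(cons(cons(a, q(0)), q(q(q(a)))), a)  →  cons(cons(cons(a, 0), q(q(q(a)))), a)   [R2 at 1.1.2]
2. cons(cons(cons(a, 0), q(q(q(a)))), a)  →  cons(cons(cons(a, 0), q(q(a))), a)   [R3 at 1.2.1.1]
3. cons(cons(cons(a, 0), q(q(a))), a)  →  cons(cons(cons(a, 0), q(a)), a)   [R3 at 1.2.1]
4. cons(cons(cons(a, 0), q(a)), a)  →  cons(cons(cons(a, 0), a), a)   [R3 at 1.2]

cons(cons(cons(a, 0), a), a)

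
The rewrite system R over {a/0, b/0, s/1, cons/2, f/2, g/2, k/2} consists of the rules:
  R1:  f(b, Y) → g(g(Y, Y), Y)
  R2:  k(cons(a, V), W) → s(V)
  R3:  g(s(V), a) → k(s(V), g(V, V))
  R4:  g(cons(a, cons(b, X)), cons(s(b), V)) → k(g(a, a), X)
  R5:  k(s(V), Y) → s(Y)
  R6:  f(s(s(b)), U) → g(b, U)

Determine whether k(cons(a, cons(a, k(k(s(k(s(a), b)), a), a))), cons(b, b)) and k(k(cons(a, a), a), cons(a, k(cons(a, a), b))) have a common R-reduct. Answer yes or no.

yes — NF(t₁) = s(cons(a, s(a))), NF(t₂) = s(cons(a, s(a)))

Reduce t₁ = k(cons(a, cons(a, k(k(s(k(s(a), b)), a), a))), cons(b, b)):
1. k(cons(a, cons(a, k(k(s(k(s(a), b)), a), a))), cons(b, b))  →  s(cons(a, k(k(s(k(s(a), b)), a), a)))   [R2 at ε]
2. s(cons(a, k(k(s(k(s(a), b)), a), a)))  →  s(cons(a, k(s(a), a)))   [R5 at 1.2.1]
3. s(cons(a, k(s(a), a)))  →  s(cons(a, s(a)))   [R5 at 1.2]

Reduce t₂ = k(k(cons(a, a), a), cons(a, k(cons(a, a), b))):
1. k(k(cons(a, a), a), cons(a, k(cons(a, a), b)))  →  k(s(a), cons(a, k(cons(a, a), b)))   [R2 at 1]
2. k(s(a), cons(a, k(cons(a, a), b)))  →  s(cons(a, k(cons(a, a), b)))   [R5 at ε]
3. s(cons(a, k(cons(a, a), b)))  →  s(cons(a, s(a)))   [R2 at 1.2]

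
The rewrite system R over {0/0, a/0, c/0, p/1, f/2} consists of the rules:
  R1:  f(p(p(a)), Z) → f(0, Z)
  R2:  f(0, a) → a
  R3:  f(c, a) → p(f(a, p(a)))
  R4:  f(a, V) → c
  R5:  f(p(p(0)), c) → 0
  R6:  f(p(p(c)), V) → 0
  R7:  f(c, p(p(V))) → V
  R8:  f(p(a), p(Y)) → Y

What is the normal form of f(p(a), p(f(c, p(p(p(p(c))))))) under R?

p(p(c))

1. f(p(a), p(f(c, p(p(p(p(c)))))))  →  f(c, p(p(p(p(c)))))   [R8 at ε]
2. f(c, p(p(p(p(c)))))  →  p(p(c))   [R7 at ε]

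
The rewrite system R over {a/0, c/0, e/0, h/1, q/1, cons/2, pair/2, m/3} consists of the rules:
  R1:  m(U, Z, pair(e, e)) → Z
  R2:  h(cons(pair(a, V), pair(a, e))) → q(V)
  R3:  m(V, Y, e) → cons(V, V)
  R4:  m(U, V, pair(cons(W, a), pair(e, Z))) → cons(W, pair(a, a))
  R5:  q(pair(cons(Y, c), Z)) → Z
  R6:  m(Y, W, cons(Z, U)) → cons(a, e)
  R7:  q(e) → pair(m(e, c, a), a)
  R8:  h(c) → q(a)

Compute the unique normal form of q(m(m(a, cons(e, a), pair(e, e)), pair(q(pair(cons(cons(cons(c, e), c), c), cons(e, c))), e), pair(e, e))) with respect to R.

e

1. q(m(m(a, cons(e, a), pair(e, e)), pair(q(pair(cons(cons(cons(c, e), c), c), cons(e, c))), e), pair(e, e)))  →  q(pair(q(pair(cons(cons(cons(c, e), c), c), cons(e, c))), e))   [R1 at 1]
2. q(pair(q(pair(cons(cons(cons(c, e), c), c), cons(e, c))), e))  →  q(pair(cons(e, c), e))   [R5 at 1.1]
3. q(pair(cons(e, c), e))  →  e   [R5 at ε]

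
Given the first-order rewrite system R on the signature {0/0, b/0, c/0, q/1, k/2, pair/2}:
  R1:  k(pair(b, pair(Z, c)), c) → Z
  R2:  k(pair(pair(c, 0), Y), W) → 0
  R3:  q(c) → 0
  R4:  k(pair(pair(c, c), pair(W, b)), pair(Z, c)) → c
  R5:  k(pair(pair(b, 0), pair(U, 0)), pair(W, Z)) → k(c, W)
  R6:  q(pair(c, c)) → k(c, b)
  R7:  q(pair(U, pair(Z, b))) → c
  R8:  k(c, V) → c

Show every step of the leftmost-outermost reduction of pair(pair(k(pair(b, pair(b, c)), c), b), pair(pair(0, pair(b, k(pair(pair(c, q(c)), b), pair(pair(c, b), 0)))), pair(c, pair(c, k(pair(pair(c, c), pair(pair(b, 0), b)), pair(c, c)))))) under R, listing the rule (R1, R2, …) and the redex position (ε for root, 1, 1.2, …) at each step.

pair(pair(b, b), pair(pair(0, pair(b, 0)), pair(c, pair(c, c))))

1. pair(pair(k(pair(b, pair(b, c)), c), b), pair(pair(0, pair(b, k(pair(pair(c, q(c)), b), pair(pair(c, b), 0)))), pair(c, pair(c, k(pair(pair(c, c), pair(pair(b, 0), b)), pair(c, c))))))  →  pair(pair(b, b), pair(pair(0, pair(b, k(pair(pair(c, q(c)), b), pair(pair(c, b), 0)))), pair(c, pair(c, k(pair(pair(c, c), pair(pair(b, 0), b)), pair(c, c))))))   [R1 at 1.1]
2. pair(pair(b, b), pair(pair(0, pair(b, k(pair(pair(c, q(c)), b), pair(pair(c, b), 0)))), pair(c, pair(c, k(pair(pair(c, c), pair(pair(b, 0), b)), pair(c, c))))))  →  pair(pair(b, b), pair(pair(0, pair(b, k(pair(pair(c, 0), b), pair(pair(c, b), 0)))), pair(c, pair(c, k(pair(pair(c, c), pair(pair(b, 0), b)), pair(c, c))))))   [R3 at 2.1.2.2.1.1.2]
3. pair(pair(b, b), pair(pair(0, pair(b, k(pair(pair(c, 0), b), pair(pair(c, b), 0)))), pair(c, pair(c, k(pair(pair(c, c), pair(pair(b, 0), b)), pair(c, c))))))  →  pair(pair(b, b), pair(pair(0, pair(b, 0)), pair(c, pair(c, k(pair(pair(c, c), pair(pair(b, 0), b)), pair(c, c))))))   [R2 at 2.1.2.2]
4. pair(pair(b, b), pair(pair(0, pair(b, 0)), pair(c, pair(c, k(pair(pair(c, c), pair(pair(b, 0), b)), pair(c, c))))))  →  pair(pair(b, b), pair(pair(0, pair(b, 0)), pair(c, pair(c, c))))   [R4 at 2.2.2.2]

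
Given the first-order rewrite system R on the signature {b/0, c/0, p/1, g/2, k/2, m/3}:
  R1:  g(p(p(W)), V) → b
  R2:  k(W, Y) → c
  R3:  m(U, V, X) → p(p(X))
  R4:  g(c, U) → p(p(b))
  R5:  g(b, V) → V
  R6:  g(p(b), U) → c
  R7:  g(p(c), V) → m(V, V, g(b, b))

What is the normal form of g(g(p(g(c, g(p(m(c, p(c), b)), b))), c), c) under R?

1. g(g(p(g(c, g(p(m(c, p(c), b)), b))), c), c)  →  g(g(p(p(p(b))), c), c)   [R4 at 1.1.1]
2. g(g(p(p(p(b))), c), c)  →  g(b, c)   [R1 at 1]
3. g(b, c)  →  c   [R5 at ε]

c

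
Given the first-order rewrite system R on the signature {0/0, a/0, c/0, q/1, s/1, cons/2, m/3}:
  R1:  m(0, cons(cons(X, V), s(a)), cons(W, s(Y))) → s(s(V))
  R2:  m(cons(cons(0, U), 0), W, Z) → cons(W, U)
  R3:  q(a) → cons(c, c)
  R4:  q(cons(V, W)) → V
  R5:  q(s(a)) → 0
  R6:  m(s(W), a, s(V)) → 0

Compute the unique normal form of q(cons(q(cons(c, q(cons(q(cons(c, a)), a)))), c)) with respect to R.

1. q(cons(q(cons(c, q(cons(q(cons(c, a)), a)))), c))  →  q(cons(c, q(cons(q(cons(c, a)), a))))   [R4 at ε]
2. q(cons(c, q(cons(q(cons(c, a)), a))))  →  c   [R4 at ε]

c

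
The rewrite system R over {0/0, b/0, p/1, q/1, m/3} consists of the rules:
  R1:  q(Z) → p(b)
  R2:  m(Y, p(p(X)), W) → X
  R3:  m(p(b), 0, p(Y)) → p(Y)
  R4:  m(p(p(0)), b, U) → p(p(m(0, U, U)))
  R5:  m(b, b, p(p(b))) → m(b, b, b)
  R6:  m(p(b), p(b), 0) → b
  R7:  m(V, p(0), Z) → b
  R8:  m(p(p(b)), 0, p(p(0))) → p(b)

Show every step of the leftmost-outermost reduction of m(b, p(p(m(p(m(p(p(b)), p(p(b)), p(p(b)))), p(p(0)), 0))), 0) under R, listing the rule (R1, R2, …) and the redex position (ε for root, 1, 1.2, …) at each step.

1. m(b, p(p(m(p(m(p(p(b)), p(p(b)), p(p(b)))), p(p(0)), 0))), 0)  →  m(p(m(p(p(b)), p(p(b)), p(p(b)))), p(p(0)), 0)   [R2 at ε]
2. m(p(m(p(p(b)), p(p(b)), p(p(b)))), p(p(0)), 0)  →  0   [R2 at ε]

0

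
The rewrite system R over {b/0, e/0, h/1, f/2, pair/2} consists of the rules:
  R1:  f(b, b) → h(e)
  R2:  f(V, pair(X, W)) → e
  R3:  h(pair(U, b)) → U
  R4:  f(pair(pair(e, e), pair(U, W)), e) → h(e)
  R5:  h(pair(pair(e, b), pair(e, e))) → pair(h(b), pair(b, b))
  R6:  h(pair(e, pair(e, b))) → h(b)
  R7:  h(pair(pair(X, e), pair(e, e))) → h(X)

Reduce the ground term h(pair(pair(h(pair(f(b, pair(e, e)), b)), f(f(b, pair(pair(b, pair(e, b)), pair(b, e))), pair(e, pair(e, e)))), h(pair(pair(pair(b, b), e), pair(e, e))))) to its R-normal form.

pair(e, e)

1. h(pair(pair(h(pair(f(b, pair(e, e)), b)), f(f(b, pair(pair(b, pair(e, b)), pair(b, e))), pair(e, pair(e, e)))), h(pair(pair(pair(b, b), e), pair(e, e)))))  →  h(pair(pair(f(b, pair(e, e)), f(f(b, pair(pair(b, pair(e, b)), pair(b, e))), pair(e, pair(e, e)))), h(pair(pair(pair(b, b), e), pair(e, e)))))   [R3 at 1.1.1]
2. h(pair(pair(f(b, pair(e, e)), f(f(b, pair(pair(b, pair(e, b)), pair(b, e))), pair(e, pair(e, e)))), h(pair(pair(pair(b, b), e), pair(e, e)))))  →  h(pair(pair(e, f(f(b, pair(pair(b, pair(e, b)), pair(b, e))), pair(e, pair(e, e)))), h(pair(pair(pair(b, b), e), pair(e, e)))))   [R2 at 1.1.1]
3. h(pair(pair(e, f(f(b, pair(pair(b, pair(e, b)), pair(b, e))), pair(e, pair(e, e)))), h(pair(pair(pair(b, b), e), pair(e, e)))))  →  h(pair(pair(e, e), h(pair(pair(pair(b, b), e), pair(e, e)))))   [R2 at 1.1.2]
4. h(pair(pair(e, e), h(pair(pair(pair(b, b), e), pair(e, e)))))  →  h(pair(pair(e, e), h(pair(b, b))))   [R7 at 1.2]
5. h(pair(pair(e, e), h(pair(b, b))))  →  h(pair(pair(e, e), b))   [R3 at 1.2]
6. h(pair(pair(e, e), b))  →  pair(e, e)   [R3 at ε]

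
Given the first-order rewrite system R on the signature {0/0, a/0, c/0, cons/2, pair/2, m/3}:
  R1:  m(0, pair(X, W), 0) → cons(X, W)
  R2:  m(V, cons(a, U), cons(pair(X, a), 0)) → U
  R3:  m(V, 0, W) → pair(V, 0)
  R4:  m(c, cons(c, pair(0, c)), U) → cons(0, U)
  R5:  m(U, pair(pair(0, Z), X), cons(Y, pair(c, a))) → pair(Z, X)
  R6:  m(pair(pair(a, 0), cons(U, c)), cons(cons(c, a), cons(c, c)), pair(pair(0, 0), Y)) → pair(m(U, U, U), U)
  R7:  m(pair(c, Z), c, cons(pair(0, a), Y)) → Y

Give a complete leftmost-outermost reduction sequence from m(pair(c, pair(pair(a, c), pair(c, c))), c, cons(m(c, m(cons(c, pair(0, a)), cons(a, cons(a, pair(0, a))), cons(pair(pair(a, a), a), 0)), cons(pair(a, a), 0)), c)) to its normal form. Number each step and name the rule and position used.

1. m(pair(c, pair(pair(a, c), pair(c, c))), c, cons(m(c, m(cons(c, pair(0, a)), cons(a, cons(a, pair(0, a))), cons(pair(pair(a, a), a), 0)), cons(pair(a, a), 0)), c))  →  m(pair(c, pair(pair(a, c), pair(c, c))), c, cons(m(c, cons(a, pair(0, a)), cons(pair(a, a), 0)), c))   [R2 at 3.1.2]
2. m(pair(c, pair(pair(a, c), pair(c, c))), c, cons(m(c, cons(a, pair(0, a)), cons(pair(a, a), 0)), c))  →  m(pair(c, pair(pair(a, c), pair(c, c))), c, cons(pair(0, a), c))   [R2 at 3.1]
3. m(pair(c, pair(pair(a, c), pair(c, c))), c, cons(pair(0, a), c))  →  c   [R7 at ε]

c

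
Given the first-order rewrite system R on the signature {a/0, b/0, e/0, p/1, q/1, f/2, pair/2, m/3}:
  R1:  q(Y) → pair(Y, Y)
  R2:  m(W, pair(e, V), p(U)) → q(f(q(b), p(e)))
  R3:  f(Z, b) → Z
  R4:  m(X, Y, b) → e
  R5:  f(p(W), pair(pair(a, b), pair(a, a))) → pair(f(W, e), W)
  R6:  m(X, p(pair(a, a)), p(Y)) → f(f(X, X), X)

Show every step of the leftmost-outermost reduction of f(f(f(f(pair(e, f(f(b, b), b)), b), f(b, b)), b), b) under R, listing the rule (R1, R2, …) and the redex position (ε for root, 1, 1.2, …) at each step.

pair(e, b)

1. f(f(f(f(pair(e, f(f(b, b), b)), b), f(b, b)), b), b)  →  f(f(f(pair(e, f(f(b, b), b)), b), f(b, b)), b)   [R3 at ε]
2. f(f(f(pair(e, f(f(b, b), b)), b), f(b, b)), b)  →  f(f(pair(e, f(f(b, b), b)), b), f(b, b))   [R3 at ε]
3. f(f(pair(e, f(f(b, b), b)), b), f(b, b))  →  f(pair(e, f(f(b, b), b)), f(b, b))   [R3 at 1]
4. f(pair(e, f(f(b, b), b)), f(b, b))  →  f(pair(e, f(b, b)), f(b, b))   [R3 at 1.2]
5. f(pair(e, f(b, b)), f(b, b))  →  f(pair(e, b), f(b, b))   [R3 at 1.2]
6. f(pair(e, b), f(b, b))  →  f(pair(e, b), b)   [R3 at 2]
7. f(pair(e, b), b)  →  pair(e, b)   [R3 at ε]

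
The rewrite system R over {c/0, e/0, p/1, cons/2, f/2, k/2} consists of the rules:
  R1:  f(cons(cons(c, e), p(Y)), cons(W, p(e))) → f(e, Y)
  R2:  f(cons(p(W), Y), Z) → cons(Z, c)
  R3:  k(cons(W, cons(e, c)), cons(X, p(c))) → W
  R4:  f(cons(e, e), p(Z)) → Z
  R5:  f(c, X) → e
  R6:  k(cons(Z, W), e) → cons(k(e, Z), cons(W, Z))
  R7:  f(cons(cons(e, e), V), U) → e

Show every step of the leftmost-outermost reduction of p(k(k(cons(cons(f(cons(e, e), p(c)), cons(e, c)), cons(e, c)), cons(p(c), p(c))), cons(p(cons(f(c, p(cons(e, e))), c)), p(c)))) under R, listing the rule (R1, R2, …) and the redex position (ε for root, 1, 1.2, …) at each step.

1. p(k(k(cons(cons(f(cons(e, e), p(c)), cons(e, c)), cons(e, c)), cons(p(c), p(c))), cons(p(cons(f(c, p(cons(e, e))), c)), p(c))))  →  p(k(cons(f(cons(e, e), p(c)), cons(e, c)), cons(p(cons(f(c, p(cons(e, e))), c)), p(c))))   [R3 at 1.1]
2. p(k(cons(f(cons(e, e), p(c)), cons(e, c)), cons(p(cons(f(c, p(cons(e, e))), c)), p(c))))  →  p(f(cons(e, e), p(c)))   [R3 at 1]
3. p(f(cons(e, e), p(c)))  →  p(c)   [R4 at 1]

p(c)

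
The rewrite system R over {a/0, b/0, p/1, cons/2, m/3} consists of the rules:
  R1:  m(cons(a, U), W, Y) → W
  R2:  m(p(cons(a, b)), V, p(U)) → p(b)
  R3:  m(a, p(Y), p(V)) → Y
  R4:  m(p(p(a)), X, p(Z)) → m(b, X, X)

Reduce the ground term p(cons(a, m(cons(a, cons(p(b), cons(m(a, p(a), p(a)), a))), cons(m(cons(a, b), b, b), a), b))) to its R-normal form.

p(cons(a, cons(b, a)))

1. p(cons(a, m(cons(a, cons(p(b), cons(m(a, p(a), p(a)), a))), cons(m(cons(a, b), b, b), a), b)))  →  p(cons(a, cons(m(cons(a, b), b, b), a)))   [R1 at 1.2]
2. p(cons(a, cons(m(cons(a, b), b, b), a)))  →  p(cons(a, cons(b, a)))   [R1 at 1.2.1]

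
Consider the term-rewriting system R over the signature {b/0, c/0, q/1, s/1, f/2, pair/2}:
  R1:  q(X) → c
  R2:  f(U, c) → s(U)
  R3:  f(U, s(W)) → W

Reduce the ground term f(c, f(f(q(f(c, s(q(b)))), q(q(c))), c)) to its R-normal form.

s(c)

1. f(c, f(f(q(f(c, s(q(b)))), q(q(c))), c))  →  f(c, s(f(q(f(c, s(q(b)))), q(q(c)))))   [R2 at 2]
2. f(c, s(f(q(f(c, s(q(b)))), q(q(c)))))  →  f(q(f(c, s(q(b)))), q(q(c)))   [R3 at ε]
3. f(q(f(c, s(q(b)))), q(q(c)))  →  f(c, q(q(c)))   [R1 at 1]
4. f(c, q(q(c)))  →  f(c, c)   [R1 at 2]
5. f(c, c)  →  s(c)   [R2 at ε]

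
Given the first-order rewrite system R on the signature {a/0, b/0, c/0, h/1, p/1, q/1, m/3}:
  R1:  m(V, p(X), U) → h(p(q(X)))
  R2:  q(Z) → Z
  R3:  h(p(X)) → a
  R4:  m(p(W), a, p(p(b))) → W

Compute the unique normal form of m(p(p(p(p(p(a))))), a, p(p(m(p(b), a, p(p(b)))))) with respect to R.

p(p(p(p(a))))

1. m(p(p(p(p(p(a))))), a, p(p(m(p(b), a, p(p(b))))))  →  m(p(p(p(p(p(a))))), a, p(p(b)))   [R4 at 3.1.1]
2. m(p(p(p(p(p(a))))), a, p(p(b)))  →  p(p(p(p(a))))   [R4 at ε]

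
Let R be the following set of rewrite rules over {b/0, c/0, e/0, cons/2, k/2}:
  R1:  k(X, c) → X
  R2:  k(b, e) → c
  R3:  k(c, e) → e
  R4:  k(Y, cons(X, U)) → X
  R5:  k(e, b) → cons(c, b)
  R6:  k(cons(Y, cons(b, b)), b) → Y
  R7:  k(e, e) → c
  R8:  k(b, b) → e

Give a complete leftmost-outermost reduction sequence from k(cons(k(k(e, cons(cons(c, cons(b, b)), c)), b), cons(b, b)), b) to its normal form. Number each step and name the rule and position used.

c

1. k(cons(k(k(e, cons(cons(c, cons(b, b)), c)), b), cons(b, b)), b)  →  k(k(e, cons(cons(c, cons(b, b)), c)), b)   [R6 at ε]
2. k(k(e, cons(cons(c, cons(b, b)), c)), b)  →  k(cons(c, cons(b, b)), b)   [R4 at 1]
3. k(cons(c, cons(b, b)), b)  →  c   [R6 at ε]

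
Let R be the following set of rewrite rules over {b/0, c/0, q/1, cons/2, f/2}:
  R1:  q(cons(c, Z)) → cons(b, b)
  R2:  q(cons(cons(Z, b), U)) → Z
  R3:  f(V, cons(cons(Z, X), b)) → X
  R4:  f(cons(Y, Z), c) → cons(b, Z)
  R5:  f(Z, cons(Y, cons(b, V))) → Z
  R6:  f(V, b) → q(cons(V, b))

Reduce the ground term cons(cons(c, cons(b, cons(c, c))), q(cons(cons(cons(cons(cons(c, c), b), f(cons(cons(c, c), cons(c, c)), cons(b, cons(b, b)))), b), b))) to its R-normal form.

1. cons(cons(c, cons(b, cons(c, c))), q(cons(cons(cons(cons(cons(c, c), b), f(cons(cons(c, c), cons(c, c)), cons(b, cons(b, b)))), b), b)))  →  cons(cons(c, cons(b, cons(c, c))), cons(cons(cons(c, c), b), f(cons(cons(c, c), cons(c, c)), cons(b, cons(b, b)))))   [R2 at 2]
2. cons(cons(c, cons(b, cons(c, c))), cons(cons(cons(c, c), b), f(cons(cons(c, c), cons(c, c)), cons(b, cons(b, b)))))  →  cons(cons(c, cons(b, cons(c, c))), cons(cons(cons(c, c), b), cons(cons(c, c), cons(c, c))))   [R5 at 2.2]

cons(cons(c, cons(b, cons(c, c))), cons(cons(cons(c, c), b), cons(cons(c, c), cons(c, c))))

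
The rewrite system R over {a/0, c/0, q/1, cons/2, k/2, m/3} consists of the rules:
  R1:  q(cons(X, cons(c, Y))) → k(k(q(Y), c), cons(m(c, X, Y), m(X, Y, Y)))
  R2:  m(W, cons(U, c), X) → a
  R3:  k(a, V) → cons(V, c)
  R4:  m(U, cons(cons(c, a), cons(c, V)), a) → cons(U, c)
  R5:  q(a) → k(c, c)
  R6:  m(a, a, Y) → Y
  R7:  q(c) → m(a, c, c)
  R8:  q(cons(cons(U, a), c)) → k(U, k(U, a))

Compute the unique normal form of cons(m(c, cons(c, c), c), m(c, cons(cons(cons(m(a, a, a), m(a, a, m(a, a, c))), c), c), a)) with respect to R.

1. cons(m(c, cons(c, c), c), m(c, cons(cons(cons(m(a, a, a), m(a, a, m(a, a, c))), c), c), a))  →  cons(a, m(c, cons(cons(cons(m(a, a, a), m(a, a, m(a, a, c))), c), c), a))   [R2 at 1]
2. cons(a, m(c, cons(cons(cons(m(a, a, a), m(a, a, m(a, a, c))), c), c), a))  →  cons(a, a)   [R2 at 2]

cons(a, a)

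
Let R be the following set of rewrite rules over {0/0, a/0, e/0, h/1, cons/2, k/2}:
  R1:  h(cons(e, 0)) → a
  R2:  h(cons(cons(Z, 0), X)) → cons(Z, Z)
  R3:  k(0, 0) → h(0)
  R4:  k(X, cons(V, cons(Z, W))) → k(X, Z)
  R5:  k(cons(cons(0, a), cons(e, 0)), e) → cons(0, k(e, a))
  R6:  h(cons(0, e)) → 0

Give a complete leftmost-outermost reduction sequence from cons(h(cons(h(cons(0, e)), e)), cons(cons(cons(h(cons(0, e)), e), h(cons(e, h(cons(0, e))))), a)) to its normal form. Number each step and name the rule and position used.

1. cons(h(cons(h(cons(0, e)), e)), cons(cons(cons(h(cons(0, e)), e), h(cons(e, h(cons(0, e))))), a))  →  cons(h(cons(0, e)), cons(cons(cons(h(cons(0, e)), e), h(cons(e, h(cons(0, e))))), a))   [R6 at 1.1.1]
2. cons(h(cons(0, e)), cons(cons(cons(h(cons(0, e)), e), h(cons(e, h(cons(0, e))))), a))  →  cons(0, cons(cons(cons(h(cons(0, e)), e), h(cons(e, h(cons(0, e))))), a))   [R6 at 1]
3. cons(0, cons(cons(cons(h(cons(0, e)), e), h(cons(e, h(cons(0, e))))), a))  →  cons(0, cons(cons(cons(0, e), h(cons(e, h(cons(0, e))))), a))   [R6 at 2.1.1.1]
4. cons(0, cons(cons(cons(0, e), h(cons(e, h(cons(0, e))))), a))  →  cons(0, cons(cons(cons(0, e), h(cons(e, 0))), a))   [R6 at 2.1.2.1.2]
5. cons(0, cons(cons(cons(0, e), h(cons(e, 0))), a))  →  cons(0, cons(cons(cons(0, e), a), a))   [R1 at 2.1.2]

cons(0, cons(cons(cons(0, e), a), a))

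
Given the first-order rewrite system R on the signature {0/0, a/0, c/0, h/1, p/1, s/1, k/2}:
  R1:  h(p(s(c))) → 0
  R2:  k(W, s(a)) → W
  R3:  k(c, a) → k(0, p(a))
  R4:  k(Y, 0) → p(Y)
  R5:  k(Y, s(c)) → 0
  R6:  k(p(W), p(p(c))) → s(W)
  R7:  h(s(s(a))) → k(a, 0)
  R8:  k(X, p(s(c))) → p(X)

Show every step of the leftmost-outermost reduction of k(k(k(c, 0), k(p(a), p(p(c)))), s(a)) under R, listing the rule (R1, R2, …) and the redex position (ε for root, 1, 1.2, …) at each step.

p(c)

1. k(k(k(c, 0), k(p(a), p(p(c)))), s(a))  →  k(k(c, 0), k(p(a), p(p(c))))   [R2 at ε]
2. k(k(c, 0), k(p(a), p(p(c))))  →  k(p(c), k(p(a), p(p(c))))   [R4 at 1]
3. k(p(c), k(p(a), p(p(c))))  →  k(p(c), s(a))   [R6 at 2]
4. k(p(c), s(a))  →  p(c)   [R2 at ε]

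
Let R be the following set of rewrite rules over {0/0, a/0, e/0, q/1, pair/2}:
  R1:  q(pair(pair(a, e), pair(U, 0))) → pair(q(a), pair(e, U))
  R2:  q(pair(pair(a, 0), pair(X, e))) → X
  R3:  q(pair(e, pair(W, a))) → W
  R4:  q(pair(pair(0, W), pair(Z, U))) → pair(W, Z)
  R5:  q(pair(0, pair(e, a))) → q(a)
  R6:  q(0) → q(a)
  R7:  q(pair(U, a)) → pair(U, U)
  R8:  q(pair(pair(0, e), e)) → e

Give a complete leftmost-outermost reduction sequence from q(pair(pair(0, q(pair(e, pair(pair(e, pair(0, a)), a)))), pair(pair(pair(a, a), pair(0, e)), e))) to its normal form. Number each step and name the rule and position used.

1. q(pair(pair(0, q(pair(e, pair(pair(e, pair(0, a)), a)))), pair(pair(pair(a, a), pair(0, e)), e)))  →  pair(q(pair(e, pair(pair(e, pair(0, a)), a))), pair(pair(a, a), pair(0, e)))   [R4 at ε]
2. pair(q(pair(e, pair(pair(e, pair(0, a)), a))), pair(pair(a, a), pair(0, e)))  →  pair(pair(e, pair(0, a)), pair(pair(a, a), pair(0, e)))   [R3 at 1]

pair(pair(e, pair(0, a)), pair(pair(a, a), pair(0, e)))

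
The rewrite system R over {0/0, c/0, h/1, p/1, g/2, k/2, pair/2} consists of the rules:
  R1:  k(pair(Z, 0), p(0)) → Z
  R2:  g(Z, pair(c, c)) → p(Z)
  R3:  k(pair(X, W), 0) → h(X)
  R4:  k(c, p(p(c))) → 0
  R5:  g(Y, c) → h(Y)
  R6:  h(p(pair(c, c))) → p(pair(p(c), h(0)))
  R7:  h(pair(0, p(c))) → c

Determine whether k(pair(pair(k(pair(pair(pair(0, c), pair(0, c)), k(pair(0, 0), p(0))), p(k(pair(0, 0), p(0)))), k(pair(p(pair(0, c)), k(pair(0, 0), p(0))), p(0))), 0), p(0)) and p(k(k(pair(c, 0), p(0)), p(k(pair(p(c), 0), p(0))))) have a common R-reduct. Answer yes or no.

no — NF(t₁) = pair(pair(pair(0, c), pair(0, c)), p(pair(0, c))), NF(t₂) = p(0)

Reduce t₁ = k(pair(pair(k(pair(pair(pair(0, c), pair(0, c)), k(pair(0, 0), p(0))), p(k(pair(0, 0), p(0)))), k(pair(p(pair(0, c)), k(pair(0, 0), p(0))), p(0))), 0), p(0)):
1. k(pair(pair(k(pair(pair(pair(0, c), pair(0, c)), k(pair(0, 0), p(0))), p(k(pair(0, 0), p(0)))), k(pair(p(pair(0, c)), k(pair(0, 0), p(0))), p(0))), 0), p(0))  →  pair(k(pair(pair(pair(0, c), pair(0, c)), k(pair(0, 0), p(0))), p(k(pair(0, 0), p(0)))), k(pair(p(pair(0, c)), k(pair(0, 0), p(0))), p(0)))   [R1 at ε]
2. pair(k(pair(pair(pair(0, c), pair(0, c)), k(pair(0, 0), p(0))), p(k(pair(0, 0), p(0)))), k(pair(p(pair(0, c)), k(pair(0, 0), p(0))), p(0)))  →  pair(k(pair(pair(pair(0, c), pair(0, c)), 0), p(k(pair(0, 0), p(0)))), k(pair(p(pair(0, c)), k(pair(0, 0), p(0))), p(0)))   [R1 at 1.1.2]
3. pair(k(pair(pair(pair(0, c), pair(0, c)), 0), p(k(pair(0, 0), p(0)))), k(pair(p(pair(0, c)), k(pair(0, 0), p(0))), p(0)))  →  pair(k(pair(pair(pair(0, c), pair(0, c)), 0), p(0)), k(pair(p(pair(0, c)), k(pair(0, 0), p(0))), p(0)))   [R1 at 1.2.1]
4. pair(k(pair(pair(pair(0, c), pair(0, c)), 0), p(0)), k(pair(p(pair(0, c)), k(pair(0, 0), p(0))), p(0)))  →  pair(pair(pair(0, c), pair(0, c)), k(pair(p(pair(0, c)), k(pair(0, 0), p(0))), p(0)))   [R1 at 1]
5. pair(pair(pair(0, c), pair(0, c)), k(pair(p(pair(0, c)), k(pair(0, 0), p(0))), p(0)))  →  pair(pair(pair(0, c), pair(0, c)), k(pair(p(pair(0, c)), 0), p(0)))   [R1 at 2.1.2]
6. pair(pair(pair(0, c), pair(0, c)), k(pair(p(pair(0, c)), 0), p(0)))  →  pair(pair(pair(0, c), pair(0, c)), p(pair(0, c)))   [R1 at 2]

Reduce t₂ = p(k(k(pair(c, 0), p(0)), p(k(pair(p(c), 0), p(0))))):
1. p(k(k(pair(c, 0), p(0)), p(k(pair(p(c), 0), p(0)))))  →  p(k(c, p(k(pair(p(c), 0), p(0)))))   [R1 at 1.1]
2. p(k(c, p(k(pair(p(c), 0), p(0)))))  →  p(k(c, p(p(c))))   [R1 at 1.2.1]
3. p(k(c, p(p(c))))  →  p(0)   [R4 at 1]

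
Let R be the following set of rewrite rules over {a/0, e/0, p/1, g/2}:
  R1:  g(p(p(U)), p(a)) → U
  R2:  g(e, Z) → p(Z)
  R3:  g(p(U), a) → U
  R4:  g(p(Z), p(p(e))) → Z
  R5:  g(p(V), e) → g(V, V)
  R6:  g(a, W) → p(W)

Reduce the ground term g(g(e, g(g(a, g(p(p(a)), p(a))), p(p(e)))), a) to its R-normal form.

1. g(g(e, g(g(a, g(p(p(a)), p(a))), p(p(e)))), a)  →  g(p(g(g(a, g(p(p(a)), p(a))), p(p(e)))), a)   [R2 at 1]
2. g(p(g(g(a, g(p(p(a)), p(a))), p(p(e)))), a)  →  g(g(a, g(p(p(a)), p(a))), p(p(e)))   [R3 at ε]
3. g(g(a, g(p(p(a)), p(a))), p(p(e)))  →  g(p(g(p(p(a)), p(a))), p(p(e)))   [R6 at 1]
4. g(p(g(p(p(a)), p(a))), p(p(e)))  →  g(p(p(a)), p(a))   [R4 at ε]
5. g(p(p(a)), p(a))  →  a   [R1 at ε]

a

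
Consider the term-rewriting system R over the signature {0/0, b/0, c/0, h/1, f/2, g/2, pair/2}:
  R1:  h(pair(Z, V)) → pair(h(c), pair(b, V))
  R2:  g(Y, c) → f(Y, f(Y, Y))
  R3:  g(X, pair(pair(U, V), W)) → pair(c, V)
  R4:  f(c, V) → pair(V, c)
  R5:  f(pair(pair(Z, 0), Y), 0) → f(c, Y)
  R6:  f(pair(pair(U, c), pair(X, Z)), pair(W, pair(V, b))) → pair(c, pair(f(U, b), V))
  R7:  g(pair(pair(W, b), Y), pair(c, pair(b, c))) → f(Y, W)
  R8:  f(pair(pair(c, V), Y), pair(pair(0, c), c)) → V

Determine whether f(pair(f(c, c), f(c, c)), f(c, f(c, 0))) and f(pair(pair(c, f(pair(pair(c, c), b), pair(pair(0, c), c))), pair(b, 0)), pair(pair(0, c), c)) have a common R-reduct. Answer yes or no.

yes — NF(t₁) = c, NF(t₂) = c

Reduce t₁ = f(pair(f(c, c), f(c, c)), f(c, f(c, 0))):
1. f(pair(f(c, c), f(c, c)), f(c, f(c, 0)))  →  f(pair(pair(c, c), f(c, c)), f(c, f(c, 0)))   [R4 at 1.1]
2. f(pair(pair(c, c), f(c, c)), f(c, f(c, 0)))  →  f(pair(pair(c, c), pair(c, c)), f(c, f(c, 0)))   [R4 at 1.2]
3. f(pair(pair(c, c), pair(c, c)), f(c, f(c, 0)))  →  f(pair(pair(c, c), pair(c, c)), pair(f(c, 0), c))   [R4 at 2]
4. f(pair(pair(c, c), pair(c, c)), pair(f(c, 0), c))  →  f(pair(pair(c, c), pair(c, c)), pair(pair(0, c), c))   [R4 at 2.1]
5. f(pair(pair(c, c), pair(c, c)), pair(pair(0, c), c))  →  c   [R8 at ε]

Reduce t₂ = f(pair(pair(c, f(pair(pair(c, c), b), pair(pair(0, c), c))), pair(b, 0)), pair(pair(0, c), c)):
1. f(pair(pair(c, f(pair(pair(c, c), b), pair(pair(0, c), c))), pair(b, 0)), pair(pair(0, c), c))  →  f(pair(pair(c, c), b), pair(pair(0, c), c))   [R8 at ε]
2. f(pair(pair(c, c), b), pair(pair(0, c), c))  →  c   [R8 at ε]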